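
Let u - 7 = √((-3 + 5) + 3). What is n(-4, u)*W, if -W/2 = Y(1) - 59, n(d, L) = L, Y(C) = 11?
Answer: 672 + 96*√5 ≈ 886.66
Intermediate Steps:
u = 7 + √5 (u = 7 + √((-3 + 5) + 3) = 7 + √(2 + 3) = 7 + √5 ≈ 9.2361)
W = 96 (W = -2*(11 - 59) = -2*(-48) = 96)
n(-4, u)*W = (7 + √5)*96 = 672 + 96*√5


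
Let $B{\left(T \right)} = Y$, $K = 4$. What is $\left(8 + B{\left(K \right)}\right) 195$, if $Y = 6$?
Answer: $2730$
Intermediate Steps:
$B{\left(T \right)} = 6$
$\left(8 + B{\left(K \right)}\right) 195 = \left(8 + 6\right) 195 = 14 \cdot 195 = 2730$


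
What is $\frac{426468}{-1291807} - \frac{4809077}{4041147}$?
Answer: $- \frac{65585282735}{43143652749} \approx -1.5202$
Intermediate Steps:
$\frac{426468}{-1291807} - \frac{4809077}{4041147} = 426468 \left(- \frac{1}{1291807}\right) - \frac{4809077}{4041147} = - \frac{426468}{1291807} - \frac{4809077}{4041147} = - \frac{65585282735}{43143652749}$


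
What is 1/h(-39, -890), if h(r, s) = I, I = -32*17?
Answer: -1/544 ≈ -0.0018382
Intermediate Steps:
I = -544
h(r, s) = -544
1/h(-39, -890) = 1/(-544) = -1/544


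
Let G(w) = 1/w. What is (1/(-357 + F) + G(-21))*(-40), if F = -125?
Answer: 10060/5061 ≈ 1.9877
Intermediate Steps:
(1/(-357 + F) + G(-21))*(-40) = (1/(-357 - 125) + 1/(-21))*(-40) = (1/(-482) - 1/21)*(-40) = (-1/482 - 1/21)*(-40) = -503/10122*(-40) = 10060/5061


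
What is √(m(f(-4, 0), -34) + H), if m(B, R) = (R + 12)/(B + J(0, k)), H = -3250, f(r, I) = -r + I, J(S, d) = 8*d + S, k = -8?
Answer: I*√2924670/30 ≈ 57.006*I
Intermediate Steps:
J(S, d) = S + 8*d
f(r, I) = I - r
m(B, R) = (12 + R)/(-64 + B) (m(B, R) = (R + 12)/(B + (0 + 8*(-8))) = (12 + R)/(B + (0 - 64)) = (12 + R)/(B - 64) = (12 + R)/(-64 + B))
√(m(f(-4, 0), -34) + H) = √((12 - 34)/(-64 + (0 - 1*(-4))) - 3250) = √(-22/(-64 + (0 + 4)) - 3250) = √(-22/(-64 + 4) - 3250) = √(-22/(-60) - 3250) = √(-1/60*(-22) - 3250) = √(11/30 - 3250) = √(-97489/30) = I*√2924670/30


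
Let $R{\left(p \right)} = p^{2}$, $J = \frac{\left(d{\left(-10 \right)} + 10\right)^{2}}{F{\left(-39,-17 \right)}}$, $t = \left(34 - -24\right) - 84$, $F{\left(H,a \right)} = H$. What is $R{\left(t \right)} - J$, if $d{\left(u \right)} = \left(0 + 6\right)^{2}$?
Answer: $\frac{28480}{39} \approx 730.26$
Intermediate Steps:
$d{\left(u \right)} = 36$ ($d{\left(u \right)} = 6^{2} = 36$)
$t = -26$ ($t = \left(34 + 24\right) - 84 = 58 - 84 = -26$)
$J = - \frac{2116}{39}$ ($J = \frac{\left(36 + 10\right)^{2}}{-39} = 46^{2} \left(- \frac{1}{39}\right) = 2116 \left(- \frac{1}{39}\right) = - \frac{2116}{39} \approx -54.256$)
$R{\left(t \right)} - J = \left(-26\right)^{2} - - \frac{2116}{39} = 676 + \frac{2116}{39} = \frac{28480}{39}$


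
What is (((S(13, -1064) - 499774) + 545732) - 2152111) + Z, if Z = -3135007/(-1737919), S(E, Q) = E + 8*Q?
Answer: -3675090754181/1737919 ≈ -2.1146e+6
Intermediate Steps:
Z = 3135007/1737919 (Z = -3135007*(-1/1737919) = 3135007/1737919 ≈ 1.8039)
(((S(13, -1064) - 499774) + 545732) - 2152111) + Z = ((((13 + 8*(-1064)) - 499774) + 545732) - 2152111) + 3135007/1737919 = ((((13 - 8512) - 499774) + 545732) - 2152111) + 3135007/1737919 = (((-8499 - 499774) + 545732) - 2152111) + 3135007/1737919 = ((-508273 + 545732) - 2152111) + 3135007/1737919 = (37459 - 2152111) + 3135007/1737919 = -2114652 + 3135007/1737919 = -3675090754181/1737919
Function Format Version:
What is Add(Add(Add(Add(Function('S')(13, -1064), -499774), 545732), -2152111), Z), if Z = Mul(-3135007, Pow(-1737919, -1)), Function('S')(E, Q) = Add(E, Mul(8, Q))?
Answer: Rational(-3675090754181, 1737919) ≈ -2.1146e+6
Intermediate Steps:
Z = Rational(3135007, 1737919) (Z = Mul(-3135007, Rational(-1, 1737919)) = Rational(3135007, 1737919) ≈ 1.8039)
Add(Add(Add(Add(Function('S')(13, -1064), -499774), 545732), -2152111), Z) = Add(Add(Add(Add(Add(13, Mul(8, -1064)), -499774), 545732), -2152111), Rational(3135007, 1737919)) = Add(Add(Add(Add(Add(13, -8512), -499774), 545732), -2152111), Rational(3135007, 1737919)) = Add(Add(Add(Add(-8499, -499774), 545732), -2152111), Rational(3135007, 1737919)) = Add(Add(Add(-508273, 545732), -2152111), Rational(3135007, 1737919)) = Add(Add(37459, -2152111), Rational(3135007, 1737919)) = Add(-2114652, Rational(3135007, 1737919)) = Rational(-3675090754181, 1737919)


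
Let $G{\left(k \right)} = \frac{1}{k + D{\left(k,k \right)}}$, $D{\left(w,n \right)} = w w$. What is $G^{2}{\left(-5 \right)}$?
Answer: $\frac{1}{400} \approx 0.0025$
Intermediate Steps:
$D{\left(w,n \right)} = w^{2}$
$G{\left(k \right)} = \frac{1}{k + k^{2}}$
$G^{2}{\left(-5 \right)} = \left(\frac{1}{\left(-5\right) \left(1 - 5\right)}\right)^{2} = \left(- \frac{1}{5 \left(-4\right)}\right)^{2} = \left(\left(- \frac{1}{5}\right) \left(- \frac{1}{4}\right)\right)^{2} = \left(\frac{1}{20}\right)^{2} = \frac{1}{400}$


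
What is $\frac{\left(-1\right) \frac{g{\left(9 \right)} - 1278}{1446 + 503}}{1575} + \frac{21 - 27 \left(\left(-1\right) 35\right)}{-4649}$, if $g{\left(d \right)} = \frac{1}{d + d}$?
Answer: $- \frac{53268567953}{256876543350} \approx -0.20737$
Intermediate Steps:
$g{\left(d \right)} = \frac{1}{2 d}$
$\frac{\left(-1\right) \frac{g{\left(9 \right)} - 1278}{1446 + 503}}{1575} + \frac{21 - 27 \left(\left(-1\right) 35\right)}{-4649} = \frac{\left(-1\right) \frac{\frac{1}{2 \cdot 9} - 1278}{1446 + 503}}{1575} + \frac{21 - 27 \left(\left(-1\right) 35\right)}{-4649} = - \frac{\frac{1}{2} \cdot \frac{1}{9} - 1278}{1949} \cdot \frac{1}{1575} + \left(21 - -945\right) \left(- \frac{1}{4649}\right) = - \frac{\frac{1}{18} - 1278}{1949} \cdot \frac{1}{1575} + \left(21 + 945\right) \left(- \frac{1}{4649}\right) = - \frac{-23003}{18 \cdot 1949} \cdot \frac{1}{1575} + 966 \left(- \frac{1}{4649}\right) = \left(-1\right) \left(- \frac{23003}{35082}\right) \frac{1}{1575} - \frac{966}{4649} = \frac{23003}{35082} \cdot \frac{1}{1575} - \frac{966}{4649} = \frac{23003}{55254150} - \frac{966}{4649} = - \frac{53268567953}{256876543350}$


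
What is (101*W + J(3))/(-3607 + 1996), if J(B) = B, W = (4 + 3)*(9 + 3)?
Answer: -943/179 ≈ -5.2682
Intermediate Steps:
W = 84 (W = 7*12 = 84)
(101*W + J(3))/(-3607 + 1996) = (101*84 + 3)/(-3607 + 1996) = (8484 + 3)/(-1611) = 8487*(-1/1611) = -943/179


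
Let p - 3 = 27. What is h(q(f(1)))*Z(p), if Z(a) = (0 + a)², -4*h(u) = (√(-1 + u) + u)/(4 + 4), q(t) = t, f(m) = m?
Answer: -225/8 ≈ -28.125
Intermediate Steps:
p = 30 (p = 3 + 27 = 30)
h(u) = -u/32 - √(-1 + u)/32 (h(u) = -(√(-1 + u) + u)/(4*(4 + 4)) = -(u + √(-1 + u))/(4*8) = -(u/8 + √(-1 + u)/8)/4 = -u/32 - √(-1 + u)/32)
Z(a) = a²
h(q(f(1)))*Z(p) = (-1/32*1 - √(-1 + 1)/32)*30² = (-1/32 - √0/32)*900 = (-1/32 - 1/32*0)*900 = (-1/32 + 0)*900 = -1/32*900 = -225/8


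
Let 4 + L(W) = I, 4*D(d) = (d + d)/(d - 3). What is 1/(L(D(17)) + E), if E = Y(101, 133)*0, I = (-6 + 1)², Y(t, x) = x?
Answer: 1/21 ≈ 0.047619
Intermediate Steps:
D(d) = d/(2*(-3 + d)) (D(d) = ((d + d)/(d - 3))/4 = ((2*d)/(-3 + d))/4 = (2*d/(-3 + d))/4 = d/(2*(-3 + d)))
I = 25 (I = (-5)² = 25)
L(W) = 21 (L(W) = -4 + 25 = 21)
E = 0 (E = 133*0 = 0)
1/(L(D(17)) + E) = 1/(21 + 0) = 1/21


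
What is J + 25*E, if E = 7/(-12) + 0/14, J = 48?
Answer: 401/12 ≈ 33.417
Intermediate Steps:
E = -7/12 (E = 7*(-1/12) + 0*(1/14) = -7/12 + 0 = -7/12 ≈ -0.58333)
J + 25*E = 48 + 25*(-7/12) = 48 - 175/12 = 401/12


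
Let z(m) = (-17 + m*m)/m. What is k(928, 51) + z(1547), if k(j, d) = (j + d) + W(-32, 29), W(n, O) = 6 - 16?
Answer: 228955/91 ≈ 2516.0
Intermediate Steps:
W(n, O) = -10
z(m) = (-17 + m²)/m
k(j, d) = -10 + d + j (k(j, d) = (j + d) - 10 = (d + j) - 10 = -10 + d + j)
k(928, 51) + z(1547) = (-10 + 51 + 928) + (1547 - 17/1547) = 969 + (1547 - 17*1/1547) = 969 + (1547 - 1/91) = 969 + 140776/91 = 228955/91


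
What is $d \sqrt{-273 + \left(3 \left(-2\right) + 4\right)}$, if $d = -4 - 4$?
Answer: $- 40 i \sqrt{11} \approx - 132.67 i$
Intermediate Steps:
$d = -8$ ($d = -4 - 4 = -8$)
$d \sqrt{-273 + \left(3 \left(-2\right) + 4\right)} = - 8 \sqrt{-273 + \left(3 \left(-2\right) + 4\right)} = - 8 \sqrt{-273 + \left(-6 + 4\right)} = - 8 \sqrt{-273 - 2} = - 8 \sqrt{-275} = - 8 \cdot 5 i \sqrt{11} = - 40 i \sqrt{11}$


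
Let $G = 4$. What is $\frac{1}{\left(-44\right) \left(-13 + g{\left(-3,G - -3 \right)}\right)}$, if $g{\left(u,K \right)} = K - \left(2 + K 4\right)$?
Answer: $\frac{1}{1584} \approx 0.00063131$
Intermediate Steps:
$g{\left(u,K \right)} = -2 - 3 K$ ($g{\left(u,K \right)} = K - \left(2 + 4 K\right) = -2 - 3 K$)
$\frac{1}{\left(-44\right) \left(-13 + g{\left(-3,G - -3 \right)}\right)} = \frac{1}{\left(-44\right) \left(-13 - \left(2 + 3 \left(4 - -3\right)\right)\right)} = \frac{1}{\left(-44\right) \left(-13 - \left(2 + 3 \left(4 + 3\right)\right)\right)} = \frac{1}{\left(-44\right) \left(-13 - 23\right)} = \frac{1}{\left(-44\right) \left(-36\right)} = \frac{1}{1584}$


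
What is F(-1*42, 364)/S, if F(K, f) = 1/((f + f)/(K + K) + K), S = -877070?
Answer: 3/133314640 ≈ 2.2503e-8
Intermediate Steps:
F(K, f) = 1/(K + f/K) (F(K, f) = 1/((2*f)/((2*K)) + K) = 1/((2*f)*(1/(2*K)) + K) = 1/(f/K + K) = 1/(K + f/K))
F(-1*42, 364)/S = ((-1*42)/(364 + (-1*42)**2))/(-877070) = -42/(364 + (-42)**2)*(-1/877070) = -42/(364 + 1764)*(-1/877070) = -42/2128*(-1/877070) = -42*1/2128*(-1/877070) = -3/152*(-1/877070) = 3/133314640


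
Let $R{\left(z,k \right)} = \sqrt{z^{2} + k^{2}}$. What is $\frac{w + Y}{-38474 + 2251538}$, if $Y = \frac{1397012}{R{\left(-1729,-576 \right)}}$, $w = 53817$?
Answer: $\frac{17939}{737688} + \frac{349253 \sqrt{3321217}}{1837516444722} \approx 0.024664$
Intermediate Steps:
$R{\left(z,k \right)} = \sqrt{k^{2} + z^{2}}$
$Y = \frac{1397012 \sqrt{3321217}}{3321217}$ ($Y = \frac{1397012}{\sqrt{\left(-576\right)^{2} + \left(-1729\right)^{2}}} = \frac{1397012}{\sqrt{331776 + 2989441}} = \frac{1397012}{\sqrt{3321217}} = 1397012 \frac{\sqrt{3321217}}{3321217} = \frac{1397012 \sqrt{3321217}}{3321217} \approx 766.57$)
$\frac{w + Y}{-38474 + 2251538} = \frac{53817 + \frac{1397012 \sqrt{3321217}}{3321217}}{-38474 + 2251538} = \frac{53817 + \frac{1397012 \sqrt{3321217}}{3321217}}{2213064} = \left(53817 + \frac{1397012 \sqrt{3321217}}{3321217}\right) \frac{1}{2213064} = \frac{17939}{737688} + \frac{349253 \sqrt{3321217}}{1837516444722}$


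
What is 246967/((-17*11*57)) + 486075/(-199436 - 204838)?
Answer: -35007803461/1436385522 ≈ -24.372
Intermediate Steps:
246967/((-17*11*57)) + 486075/(-199436 - 204838) = 246967/((-187*57)) + 486075/(-404274) = 246967/(-10659) + 486075*(-1/404274) = 246967*(-1/10659) - 162025/134758 = -246967/10659 - 162025/134758 = -35007803461/1436385522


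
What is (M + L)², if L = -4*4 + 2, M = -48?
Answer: 3844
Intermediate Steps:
L = -14 (L = -16 + 2 = -14)
(M + L)² = (-48 - 14)² = (-62)² = 3844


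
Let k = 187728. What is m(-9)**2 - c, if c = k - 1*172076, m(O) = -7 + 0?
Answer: -15603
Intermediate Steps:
m(O) = -7
c = 15652 (c = 187728 - 1*172076 = 187728 - 172076 = 15652)
m(-9)**2 - c = (-7)**2 - 1*15652 = 49 - 15652 = -15603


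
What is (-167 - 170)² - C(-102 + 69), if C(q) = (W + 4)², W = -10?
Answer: 113533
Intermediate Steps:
C(q) = 36 (C(q) = (-10 + 4)² = (-6)² = 36)
(-167 - 170)² - C(-102 + 69) = (-167 - 170)² - 1*36 = (-337)² - 36 = 113569 - 36 = 113533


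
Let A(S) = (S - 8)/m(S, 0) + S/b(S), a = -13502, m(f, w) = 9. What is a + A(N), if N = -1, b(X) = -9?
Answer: -121526/9 ≈ -13503.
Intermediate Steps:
A(S) = -8/9 (A(S) = (S - 8)/9 + S/(-9) = (-8 + S)*(⅑) + S*(-⅑) = (-8/9 + S/9) - S/9 = -8/9)
a + A(N) = -13502 - 8/9 = -121526/9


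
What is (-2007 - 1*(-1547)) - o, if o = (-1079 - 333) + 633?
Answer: 319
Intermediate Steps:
o = -779 (o = -1412 + 633 = -779)
(-2007 - 1*(-1547)) - o = (-2007 - 1*(-1547)) - 1*(-779) = (-2007 + 1547) + 779 = -460 + 779 = 319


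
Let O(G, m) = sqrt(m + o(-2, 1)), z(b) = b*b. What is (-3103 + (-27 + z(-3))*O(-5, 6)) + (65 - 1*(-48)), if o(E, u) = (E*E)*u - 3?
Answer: -2990 - 18*sqrt(7) ≈ -3037.6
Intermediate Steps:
o(E, u) = -3 + u*E**2 (o(E, u) = E**2*u - 3 = u*E**2 - 3 = -3 + u*E**2)
z(b) = b**2
O(G, m) = sqrt(1 + m) (O(G, m) = sqrt(m + (-3 + 1*(-2)**2)) = sqrt(m + (-3 + 1*4)) = sqrt(m + (-3 + 4)) = sqrt(m + 1) = sqrt(1 + m))
(-3103 + (-27 + z(-3))*O(-5, 6)) + (65 - 1*(-48)) = (-3103 + (-27 + (-3)**2)*sqrt(1 + 6)) + (65 - 1*(-48)) = (-3103 + (-27 + 9)*sqrt(7)) + (65 + 48) = (-3103 - 18*sqrt(7)) + 113 = -2990 - 18*sqrt(7)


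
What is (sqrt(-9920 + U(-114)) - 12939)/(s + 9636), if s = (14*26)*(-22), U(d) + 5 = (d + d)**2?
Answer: -12939/1628 + sqrt(42059)/1628 ≈ -7.8218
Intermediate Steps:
U(d) = -5 + 4*d**2 (U(d) = -5 + (d + d)**2 = -5 + (2*d)**2 = -5 + 4*d**2)
s = -8008 (s = 364*(-22) = -8008)
(sqrt(-9920 + U(-114)) - 12939)/(s + 9636) = (sqrt(-9920 + (-5 + 4*(-114)**2)) - 12939)/(-8008 + 9636) = (sqrt(-9920 + (-5 + 4*12996)) - 12939)/1628 = (sqrt(-9920 + (-5 + 51984)) - 12939)*(1/1628) = (sqrt(-9920 + 51979) - 12939)*(1/1628) = (sqrt(42059) - 12939)*(1/1628) = (-12939 + sqrt(42059))*(1/1628) = -12939/1628 + sqrt(42059)/1628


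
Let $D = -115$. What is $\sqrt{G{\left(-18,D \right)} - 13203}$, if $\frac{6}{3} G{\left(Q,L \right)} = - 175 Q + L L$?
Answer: $\frac{i \sqrt{20062}}{2} \approx 70.82 i$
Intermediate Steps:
$G{\left(Q,L \right)} = \frac{L^{2}}{2} - \frac{175 Q}{2}$ ($G{\left(Q,L \right)} = \frac{- 175 Q + L L}{2} = \frac{- 175 Q + L^{2}}{2} = \frac{L^{2} - 175 Q}{2} = \frac{L^{2}}{2} - \frac{175 Q}{2}$)
$\sqrt{G{\left(-18,D \right)} - 13203} = \sqrt{\left(\frac{\left(-115\right)^{2}}{2} - -1575\right) - 13203} = \sqrt{\left(\frac{1}{2} \cdot 13225 + 1575\right) - 13203} = \sqrt{\left(\frac{13225}{2} + 1575\right) - 13203} = \sqrt{\frac{16375}{2} - 13203} = \sqrt{- \frac{10031}{2}} = \frac{i \sqrt{20062}}{2}$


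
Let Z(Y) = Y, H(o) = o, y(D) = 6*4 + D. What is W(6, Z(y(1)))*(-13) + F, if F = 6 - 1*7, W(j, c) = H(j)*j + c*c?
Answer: -8594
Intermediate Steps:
y(D) = 24 + D
W(j, c) = c² + j² (W(j, c) = j*j + c*c = j² + c² = c² + j²)
F = -1 (F = 6 - 7 = -1)
W(6, Z(y(1)))*(-13) + F = ((24 + 1)² + 6²)*(-13) - 1 = (25² + 36)*(-13) - 1 = (625 + 36)*(-13) - 1 = 661*(-13) - 1 = -8593 - 1 = -8594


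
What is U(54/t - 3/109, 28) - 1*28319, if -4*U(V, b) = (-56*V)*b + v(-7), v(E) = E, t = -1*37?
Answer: -466217173/16132 ≈ -28900.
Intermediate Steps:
t = -37
U(V, b) = 7/4 + 14*V*b (U(V, b) = -((-56*V)*b - 7)/4 = -(-56*V*b - 7)/4 = -(-7 - 56*V*b)/4 = 7/4 + 14*V*b)
U(54/t - 3/109, 28) - 1*28319 = (7/4 + 14*(54/(-37) - 3/109)*28) - 1*28319 = (7/4 + 14*(54*(-1/37) - 3*1/109)*28) - 28319 = (7/4 + 14*(-54/37 - 3/109)*28) - 28319 = (7/4 + 14*(-5997/4033)*28) - 28319 = (7/4 - 2350824/4033) - 28319 = -9375065/16132 - 28319 = -466217173/16132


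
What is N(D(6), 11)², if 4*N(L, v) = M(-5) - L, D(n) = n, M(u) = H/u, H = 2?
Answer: 64/25 ≈ 2.5600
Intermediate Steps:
M(u) = 2/u
N(L, v) = -⅒ - L/4 (N(L, v) = (2/(-5) - L)/4 = (2*(-⅕) - L)/4 = (-⅖ - L)/4 = -⅒ - L/4)
N(D(6), 11)² = (-⅒ - ¼*6)² = (-⅒ - 3/2)² = (-8/5)² = 64/25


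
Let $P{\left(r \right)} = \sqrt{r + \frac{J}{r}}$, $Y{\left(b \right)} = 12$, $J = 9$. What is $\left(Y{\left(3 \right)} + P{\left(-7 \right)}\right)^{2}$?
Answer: $\frac{\left(84 + i \sqrt{406}\right)^{2}}{49} \approx 135.71 + 69.084 i$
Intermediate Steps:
$P{\left(r \right)} = \sqrt{r + \frac{9}{r}}$
$\left(Y{\left(3 \right)} + P{\left(-7 \right)}\right)^{2} = \left(12 + \sqrt{-7 + \frac{9}{-7}}\right)^{2} = \left(12 + \sqrt{-7 + 9 \left(- \frac{1}{7}\right)}\right)^{2} = \left(12 + \sqrt{-7 - \frac{9}{7}}\right)^{2} = \left(12 + \sqrt{- \frac{58}{7}}\right)^{2} = \left(12 + \frac{i \sqrt{406}}{7}\right)^{2}$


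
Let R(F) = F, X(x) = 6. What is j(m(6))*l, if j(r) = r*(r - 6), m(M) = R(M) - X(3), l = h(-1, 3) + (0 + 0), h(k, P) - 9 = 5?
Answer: 0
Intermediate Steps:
h(k, P) = 14 (h(k, P) = 9 + 5 = 14)
l = 14 (l = 14 + (0 + 0) = 14 + 0 = 14)
m(M) = -6 + M (m(M) = M - 1*6 = M - 6 = -6 + M)
j(r) = r*(-6 + r)
j(m(6))*l = ((-6 + 6)*(-6 + (-6 + 6)))*14 = (0*(-6 + 0))*14 = (0*(-6))*14 = 0*14 = 0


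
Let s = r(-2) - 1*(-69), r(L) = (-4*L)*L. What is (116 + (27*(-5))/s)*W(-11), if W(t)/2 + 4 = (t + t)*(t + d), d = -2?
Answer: 3391332/53 ≈ 63987.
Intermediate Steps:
r(L) = -4*L**2
W(t) = -8 + 4*t*(-2 + t) (W(t) = -8 + 2*((t + t)*(t - 2)) = -8 + 2*((2*t)*(-2 + t)) = -8 + 2*(2*t*(-2 + t)) = -8 + 4*t*(-2 + t))
s = 53 (s = -4*(-2)**2 - 1*(-69) = -4*4 + 69 = -16 + 69 = 53)
(116 + (27*(-5))/s)*W(-11) = (116 + (27*(-5))/53)*(-8 - 8*(-11) + 4*(-11)**2) = (116 - 135*1/53)*(-8 + 88 + 4*121) = (116 - 135/53)*(-8 + 88 + 484) = (6013/53)*564 = 3391332/53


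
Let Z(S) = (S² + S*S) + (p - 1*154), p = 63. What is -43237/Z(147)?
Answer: -43237/43127 ≈ -1.0026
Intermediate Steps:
Z(S) = -91 + 2*S² (Z(S) = (S² + S*S) + (63 - 1*154) = (S² + S²) + (63 - 154) = 2*S² - 91 = -91 + 2*S²)
-43237/Z(147) = -43237/(-91 + 2*147²) = -43237/(-91 + 2*21609) = -43237/(-91 + 43218) = -43237/43127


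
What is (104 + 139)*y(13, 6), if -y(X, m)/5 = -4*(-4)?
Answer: -19440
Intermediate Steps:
y(X, m) = -80 (y(X, m) = -(-20)*(-4) = -5*16 = -80)
(104 + 139)*y(13, 6) = (104 + 139)*(-80) = 243*(-80) = -19440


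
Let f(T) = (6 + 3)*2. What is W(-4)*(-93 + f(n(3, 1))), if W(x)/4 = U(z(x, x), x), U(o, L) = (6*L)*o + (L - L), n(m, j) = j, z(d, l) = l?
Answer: -28800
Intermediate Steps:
U(o, L) = 6*L*o (U(o, L) = 6*L*o + 0 = 6*L*o)
W(x) = 24*x**2 (W(x) = 4*(6*x*x) = 4*(6*x**2) = 24*x**2)
f(T) = 18 (f(T) = 9*2 = 18)
W(-4)*(-93 + f(n(3, 1))) = (24*(-4)**2)*(-93 + 18) = (24*16)*(-75) = 384*(-75) = -28800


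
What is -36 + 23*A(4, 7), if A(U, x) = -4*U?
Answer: -404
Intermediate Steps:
-36 + 23*A(4, 7) = -36 + 23*(-4*4) = -36 + 23*(-16) = -36 - 368 = -404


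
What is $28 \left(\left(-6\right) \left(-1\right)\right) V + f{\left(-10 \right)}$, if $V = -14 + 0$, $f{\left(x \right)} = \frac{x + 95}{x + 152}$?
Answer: $- \frac{333899}{142} \approx -2351.4$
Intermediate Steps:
$f{\left(x \right)} = \frac{95 + x}{152 + x}$
$V = -14$
$28 \left(\left(-6\right) \left(-1\right)\right) V + f{\left(-10 \right)} = 28 \left(\left(-6\right) \left(-1\right)\right) \left(-14\right) + \frac{95 - 10}{152 - 10} = 28 \cdot 6 \left(-14\right) + \frac{1}{142} \cdot 85 = 168 \left(-14\right) + \frac{1}{142} \cdot 85 = -2352 + \frac{85}{142} = - \frac{333899}{142}$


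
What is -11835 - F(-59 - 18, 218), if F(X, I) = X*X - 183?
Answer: -17581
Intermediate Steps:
F(X, I) = -183 + X² (F(X, I) = X² - 183 = -183 + X²)
-11835 - F(-59 - 18, 218) = -11835 - (-183 + (-59 - 18)²) = -11835 - (-183 + (-77)²) = -11835 - (-183 + 5929) = -11835 - 1*5746 = -11835 - 5746 = -17581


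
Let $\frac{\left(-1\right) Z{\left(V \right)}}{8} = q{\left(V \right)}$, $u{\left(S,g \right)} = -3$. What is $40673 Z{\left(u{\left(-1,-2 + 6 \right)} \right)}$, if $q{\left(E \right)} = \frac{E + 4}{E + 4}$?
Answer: $-325384$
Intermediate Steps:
$q{\left(E \right)} = 1$ ($q{\left(E \right)} = \frac{4 + E}{4 + E} = 1$)
$Z{\left(V \right)} = -8$ ($Z{\left(V \right)} = \left(-8\right) 1 = -8$)
$40673 Z{\left(u{\left(-1,-2 + 6 \right)} \right)} = 40673 \left(-8\right) = -325384$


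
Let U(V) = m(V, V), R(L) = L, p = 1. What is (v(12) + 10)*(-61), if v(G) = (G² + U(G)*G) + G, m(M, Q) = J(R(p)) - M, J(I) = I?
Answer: -2074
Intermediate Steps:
m(M, Q) = 1 - M
U(V) = 1 - V
v(G) = G + G² + G*(1 - G) (v(G) = (G² + (1 - G)*G) + G = (G² + G*(1 - G)) + G = G + G² + G*(1 - G))
(v(12) + 10)*(-61) = (2*12 + 10)*(-61) = (24 + 10)*(-61) = 34*(-61) = -2074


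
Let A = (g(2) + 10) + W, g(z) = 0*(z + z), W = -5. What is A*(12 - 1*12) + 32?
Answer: 32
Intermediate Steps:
g(z) = 0 (g(z) = 0*(2*z) = 0)
A = 5 (A = (0 + 10) - 5 = 10 - 5 = 5)
A*(12 - 1*12) + 32 = 5*(12 - 1*12) + 32 = 5*(12 - 12) + 32 = 5*0 + 32 = 0 + 32 = 32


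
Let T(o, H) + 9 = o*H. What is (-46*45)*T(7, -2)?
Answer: 47610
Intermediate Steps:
T(o, H) = -9 + H*o (T(o, H) = -9 + o*H = -9 + H*o)
(-46*45)*T(7, -2) = (-46*45)*(-9 - 2*7) = -2070*(-9 - 14) = -2070*(-23) = 47610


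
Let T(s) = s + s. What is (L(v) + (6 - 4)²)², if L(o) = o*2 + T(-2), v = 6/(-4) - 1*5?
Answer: 169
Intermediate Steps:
v = -13/2 (v = 6*(-¼) - 5 = -3/2 - 5 = -13/2 ≈ -6.5000)
T(s) = 2*s
L(o) = -4 + 2*o (L(o) = o*2 + 2*(-2) = 2*o - 4 = -4 + 2*o)
(L(v) + (6 - 4)²)² = ((-4 + 2*(-13/2)) + (6 - 4)²)² = ((-4 - 13) + 2²)² = (-17 + 4)² = (-13)² = 169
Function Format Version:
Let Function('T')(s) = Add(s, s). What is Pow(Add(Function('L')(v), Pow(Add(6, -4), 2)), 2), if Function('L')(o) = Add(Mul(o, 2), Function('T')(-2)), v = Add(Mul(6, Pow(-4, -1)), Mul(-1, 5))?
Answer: 169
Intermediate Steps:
v = Rational(-13, 2) (v = Add(Mul(6, Rational(-1, 4)), -5) = Add(Rational(-3, 2), -5) = Rational(-13, 2) ≈ -6.5000)
Function('T')(s) = Mul(2, s)
Function('L')(o) = Add(-4, Mul(2, o)) (Function('L')(o) = Add(Mul(o, 2), Mul(2, -2)) = Add(Mul(2, o), -4) = Add(-4, Mul(2, o)))
Pow(Add(Function('L')(v), Pow(Add(6, -4), 2)), 2) = Pow(Add(Add(-4, Mul(2, Rational(-13, 2))), Pow(Add(6, -4), 2)), 2) = Pow(Add(Add(-4, -13), Pow(2, 2)), 2) = Pow(Add(-17, 4), 2) = Pow(-13, 2) = 169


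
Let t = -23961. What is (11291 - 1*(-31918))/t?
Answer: -14403/7987 ≈ -1.8033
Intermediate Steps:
(11291 - 1*(-31918))/t = (11291 - 1*(-31918))/(-23961) = (11291 + 31918)*(-1/23961) = 43209*(-1/23961) = -14403/7987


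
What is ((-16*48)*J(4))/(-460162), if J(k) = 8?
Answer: 3072/230081 ≈ 0.013352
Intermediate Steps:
((-16*48)*J(4))/(-460162) = (-16*48*8)/(-460162) = -768*8*(-1/460162) = -6144*(-1/460162) = 3072/230081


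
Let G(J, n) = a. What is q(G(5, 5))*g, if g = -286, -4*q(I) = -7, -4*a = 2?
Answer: -1001/2 ≈ -500.50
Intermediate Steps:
a = -½ (a = -¼*2 = -½ ≈ -0.50000)
G(J, n) = -½
q(I) = 7/4 (q(I) = -¼*(-7) = 7/4)
q(G(5, 5))*g = (7/4)*(-286) = -1001/2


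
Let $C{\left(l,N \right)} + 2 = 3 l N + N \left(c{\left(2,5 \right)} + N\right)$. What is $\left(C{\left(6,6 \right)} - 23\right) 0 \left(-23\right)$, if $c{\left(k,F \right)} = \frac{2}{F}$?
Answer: $0$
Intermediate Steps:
$C{\left(l,N \right)} = -2 + N \left(\frac{2}{5} + N\right) + 3 N l$ ($C{\left(l,N \right)} = -2 + \left(3 l N + N \left(\frac{2}{5} + N\right)\right) = -2 + \left(3 N l + N \left(2 \cdot \frac{1}{5} + N\right)\right) = -2 + \left(3 N l + N \left(\frac{2}{5} + N\right)\right) = -2 + \left(N \left(\frac{2}{5} + N\right) + 3 N l\right) = -2 + N \left(\frac{2}{5} + N\right) + 3 N l$)
$\left(C{\left(6,6 \right)} - 23\right) 0 \left(-23\right) = \left(\left(-2 + 6^{2} + \frac{2}{5} \cdot 6 + 3 \cdot 6 \cdot 6\right) - 23\right) 0 \left(-23\right) = \left(\left(-2 + 36 + \frac{12}{5} + 108\right) - 23\right) 0 \left(-23\right) = \left(\frac{722}{5} - 23\right) 0 \left(-23\right) = \frac{607}{5} \cdot 0 \left(-23\right) = 0 \left(-23\right) = 0$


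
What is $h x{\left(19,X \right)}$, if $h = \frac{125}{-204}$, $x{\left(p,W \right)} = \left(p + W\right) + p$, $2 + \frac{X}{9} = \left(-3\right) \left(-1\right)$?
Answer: $- \frac{5875}{204} \approx -28.799$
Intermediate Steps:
$X = 9$ ($X = -18 + 9 \left(\left(-3\right) \left(-1\right)\right) = -18 + 9 \cdot 3 = -18 + 27 = 9$)
$x{\left(p,W \right)} = W + 2 p$ ($x{\left(p,W \right)} = \left(W + p\right) + p = W + 2 p$)
$h = - \frac{125}{204}$ ($h = 125 \left(- \frac{1}{204}\right) = - \frac{125}{204} \approx -0.61275$)
$h x{\left(19,X \right)} = - \frac{125 \left(9 + 2 \cdot 19\right)}{204} = - \frac{125 \left(9 + 38\right)}{204} = \left(- \frac{125}{204}\right) 47 = - \frac{5875}{204}$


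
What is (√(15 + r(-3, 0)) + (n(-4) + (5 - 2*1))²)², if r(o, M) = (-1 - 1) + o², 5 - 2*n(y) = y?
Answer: 50977/16 + 225*√22/2 ≈ 3713.7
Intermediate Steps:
n(y) = 5/2 - y/2
r(o, M) = -2 + o²
(√(15 + r(-3, 0)) + (n(-4) + (5 - 2*1))²)² = (√(15 + (-2 + (-3)²)) + ((5/2 - ½*(-4)) + (5 - 2*1))²)² = (√(15 + (-2 + 9)) + ((5/2 + 2) + (5 - 2))²)² = (√(15 + 7) + (9/2 + 3)²)² = (√22 + (15/2)²)² = (√22 + 225/4)² = (225/4 + √22)²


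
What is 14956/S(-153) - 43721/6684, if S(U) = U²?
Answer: -307832995/52155252 ≈ -5.9022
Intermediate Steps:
14956/S(-153) - 43721/6684 = 14956/((-153)²) - 43721/6684 = 14956/23409 - 43721*1/6684 = 14956*(1/23409) - 43721/6684 = 14956/23409 - 43721/6684 = -307832995/52155252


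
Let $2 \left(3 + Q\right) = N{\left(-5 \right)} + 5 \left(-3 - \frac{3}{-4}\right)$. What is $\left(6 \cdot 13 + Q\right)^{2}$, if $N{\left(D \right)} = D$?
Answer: $\frac{286225}{64} \approx 4472.3$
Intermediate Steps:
$Q = - \frac{89}{8}$ ($Q = -3 + \frac{-5 + 5 \left(-3 - \frac{3}{-4}\right)}{2} = -3 + \frac{-5 + 5 \left(-3 - - \frac{3}{4}\right)}{2} = -3 + \frac{-5 + 5 \left(-3 + \frac{3}{4}\right)}{2} = -3 + \frac{-5 + 5 \left(- \frac{9}{4}\right)}{2} = -3 + \frac{-5 - \frac{45}{4}}{2} = -3 + \frac{1}{2} \left(- \frac{65}{4}\right) = -3 - \frac{65}{8} = - \frac{89}{8} \approx -11.125$)
$\left(6 \cdot 13 + Q\right)^{2} = \left(6 \cdot 13 - \frac{89}{8}\right)^{2} = \left(78 - \frac{89}{8}\right)^{2} = \left(\frac{535}{8}\right)^{2} = \frac{286225}{64}$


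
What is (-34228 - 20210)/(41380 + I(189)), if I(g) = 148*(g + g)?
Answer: -27219/48662 ≈ -0.55935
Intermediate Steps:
I(g) = 296*g (I(g) = 148*(2*g) = 296*g)
(-34228 - 20210)/(41380 + I(189)) = (-34228 - 20210)/(41380 + 296*189) = -54438/(41380 + 55944) = -54438/97324 = -54438*1/97324 = -27219/48662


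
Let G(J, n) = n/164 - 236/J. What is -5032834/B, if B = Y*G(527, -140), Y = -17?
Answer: -6396732014/28121 ≈ -2.2747e+5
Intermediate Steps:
G(J, n) = -236/J + n/164 (G(J, n) = n*(1/164) - 236/J = n/164 - 236/J = -236/J + n/164)
B = 28121/1271 (B = -17*(-236/527 + (1/164)*(-140)) = -17*(-236*1/527 - 35/41) = -17*(-236/527 - 35/41) = -17*(-28121/21607) = 28121/1271 ≈ 22.125)
-5032834/B = -5032834/28121/1271 = -5032834*1271/28121 = -6396732014/28121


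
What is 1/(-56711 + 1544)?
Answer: -1/55167 ≈ -1.8127e-5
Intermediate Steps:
1/(-56711 + 1544) = 1/(-55167) = -1/55167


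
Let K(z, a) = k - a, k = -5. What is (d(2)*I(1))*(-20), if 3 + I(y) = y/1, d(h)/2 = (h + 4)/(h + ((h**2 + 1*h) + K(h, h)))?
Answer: 480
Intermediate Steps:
K(z, a) = -5 - a
d(h) = 2*(4 + h)/(-5 + h + h**2) (d(h) = 2*((h + 4)/(h + ((h**2 + 1*h) + (-5 - h)))) = 2*((4 + h)/(h + ((h**2 + h) + (-5 - h)))) = 2*((4 + h)/(h + ((h + h**2) + (-5 - h)))) = 2*((4 + h)/(h + (-5 + h**2))) = 2*((4 + h)/(-5 + h + h**2)) = 2*(4 + h)/(-5 + h + h**2))
I(y) = -3 + y (I(y) = -3 + y/1 = -3 + y*1 = -3 + y)
(d(2)*I(1))*(-20) = ((2*(4 + 2)/(-5 + 2 + 2**2))*(-3 + 1))*(-20) = ((2*6/(-5 + 2 + 4))*(-2))*(-20) = ((2*6/1)*(-2))*(-20) = ((2*1*6)*(-2))*(-20) = (12*(-2))*(-20) = -24*(-20) = 480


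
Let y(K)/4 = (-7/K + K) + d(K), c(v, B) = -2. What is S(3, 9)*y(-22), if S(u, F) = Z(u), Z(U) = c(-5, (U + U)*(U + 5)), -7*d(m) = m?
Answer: 11420/77 ≈ 148.31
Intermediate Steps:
d(m) = -m/7
Z(U) = -2
S(u, F) = -2
y(K) = -28/K + 24*K/7 (y(K) = 4*((-7/K + K) - K/7) = 4*((K - 7/K) - K/7) = 4*(-7/K + 6*K/7) = -28/K + 24*K/7)
S(3, 9)*y(-22) = -2*(-28/(-22) + (24/7)*(-22)) = -2*(-28*(-1/22) - 528/7) = -2*(14/11 - 528/7) = -2*(-5710/77) = 11420/77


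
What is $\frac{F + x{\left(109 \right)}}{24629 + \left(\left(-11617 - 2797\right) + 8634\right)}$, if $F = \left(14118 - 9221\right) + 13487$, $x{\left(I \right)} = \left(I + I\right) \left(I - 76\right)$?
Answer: $\frac{8526}{6283} \approx 1.357$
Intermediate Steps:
$x{\left(I \right)} = 2 I \left(-76 + I\right)$
$F = 18384$ ($F = 4897 + 13487 = 18384$)
$\frac{F + x{\left(109 \right)}}{24629 + \left(\left(-11617 - 2797\right) + 8634\right)} = \frac{18384 + 2 \cdot 109 \left(-76 + 109\right)}{24629 + \left(\left(-11617 - 2797\right) + 8634\right)} = \frac{18384 + 2 \cdot 109 \cdot 33}{24629 + \left(-14414 + 8634\right)} = \frac{18384 + 7194}{24629 - 5780} = \frac{25578}{18849} = 25578 \cdot \frac{1}{18849} = \frac{8526}{6283}$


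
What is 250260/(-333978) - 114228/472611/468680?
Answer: -769909165051997/1027461624572270 ≈ -0.74933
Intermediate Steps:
250260/(-333978) - 114228/472611/468680 = 250260*(-1/333978) - 114228*1/472611*(1/468680) = -41710/55663 - 38076/157537*1/468680 = -41710/55663 - 9519/18458610290 = -769909165051997/1027461624572270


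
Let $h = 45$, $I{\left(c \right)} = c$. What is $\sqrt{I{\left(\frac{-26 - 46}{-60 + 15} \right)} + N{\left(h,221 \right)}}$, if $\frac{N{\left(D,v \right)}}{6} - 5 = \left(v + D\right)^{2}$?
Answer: $\frac{\sqrt{10614190}}{5} \approx 651.59$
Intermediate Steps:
$N{\left(D,v \right)} = 30 + 6 \left(D + v\right)^{2}$ ($N{\left(D,v \right)} = 30 + 6 \left(v + D\right)^{2} = 30 + 6 \left(D + v\right)^{2}$)
$\sqrt{I{\left(\frac{-26 - 46}{-60 + 15} \right)} + N{\left(h,221 \right)}} = \sqrt{\frac{-26 - 46}{-60 + 15} + \left(30 + 6 \left(45 + 221\right)^{2}\right)} = \sqrt{- \frac{72}{-45} + \left(30 + 6 \cdot 266^{2}\right)} = \sqrt{\left(-72\right) \left(- \frac{1}{45}\right) + \left(30 + 6 \cdot 70756\right)} = \sqrt{\frac{8}{5} + \left(30 + 424536\right)} = \sqrt{\frac{8}{5} + 424566} = \sqrt{\frac{2122838}{5}} = \frac{\sqrt{10614190}}{5}$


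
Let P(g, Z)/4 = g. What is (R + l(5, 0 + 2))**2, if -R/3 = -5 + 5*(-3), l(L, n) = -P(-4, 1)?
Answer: 5776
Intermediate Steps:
P(g, Z) = 4*g
l(L, n) = 16 (l(L, n) = -4*(-4) = -1*(-16) = 16)
R = 60 (R = -3*(-5 + 5*(-3)) = -3*(-5 - 15) = -3*(-20) = 60)
(R + l(5, 0 + 2))**2 = (60 + 16)**2 = 76**2 = 5776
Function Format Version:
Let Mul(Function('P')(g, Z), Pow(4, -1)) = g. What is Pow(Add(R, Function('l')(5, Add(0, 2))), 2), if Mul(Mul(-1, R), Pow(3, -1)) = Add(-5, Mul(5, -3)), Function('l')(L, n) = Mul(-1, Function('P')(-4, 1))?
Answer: 5776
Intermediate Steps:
Function('P')(g, Z) = Mul(4, g)
Function('l')(L, n) = 16 (Function('l')(L, n) = Mul(-1, Mul(4, -4)) = Mul(-1, -16) = 16)
R = 60 (R = Mul(-3, Add(-5, Mul(5, -3))) = Mul(-3, Add(-5, -15)) = Mul(-3, -20) = 60)
Pow(Add(R, Function('l')(5, Add(0, 2))), 2) = Pow(Add(60, 16), 2) = Pow(76, 2) = 5776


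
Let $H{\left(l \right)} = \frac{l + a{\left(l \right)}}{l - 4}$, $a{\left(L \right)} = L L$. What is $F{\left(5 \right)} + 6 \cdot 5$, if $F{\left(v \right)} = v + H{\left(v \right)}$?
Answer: $65$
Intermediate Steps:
$a{\left(L \right)} = L^{2}$
$H{\left(l \right)} = \frac{l + l^{2}}{-4 + l}$ ($H{\left(l \right)} = \frac{l + l^{2}}{l - 4} = \frac{l + l^{2}}{-4 + l}$)
$F{\left(v \right)} = v + \frac{v \left(1 + v\right)}{-4 + v}$
$F{\left(5 \right)} + 6 \cdot 5 = \frac{5 \left(-3 + 2 \cdot 5\right)}{-4 + 5} + 6 \cdot 5 = \frac{5 \left(-3 + 10\right)}{1} + 30 = 5 \cdot 1 \cdot 7 + 30 = 35 + 30 = 65$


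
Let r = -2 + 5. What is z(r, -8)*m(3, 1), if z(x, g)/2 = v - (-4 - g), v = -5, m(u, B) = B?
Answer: -18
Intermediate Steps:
r = 3
z(x, g) = -2 + 2*g (z(x, g) = 2*(-5 - (-4 - g)) = 2*(-5 + (4 + g)) = 2*(-1 + g) = -2 + 2*g)
z(r, -8)*m(3, 1) = (-2 + 2*(-8))*1 = (-2 - 16)*1 = -18*1 = -18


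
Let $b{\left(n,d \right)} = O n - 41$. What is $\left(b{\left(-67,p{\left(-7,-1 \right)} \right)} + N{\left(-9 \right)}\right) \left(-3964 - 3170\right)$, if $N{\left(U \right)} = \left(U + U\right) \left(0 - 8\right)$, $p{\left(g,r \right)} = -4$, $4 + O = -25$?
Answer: $-14596164$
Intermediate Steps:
$O = -29$ ($O = -4 - 25 = -29$)
$b{\left(n,d \right)} = -41 - 29 n$ ($b{\left(n,d \right)} = - 29 n - 41 = -41 - 29 n$)
$N{\left(U \right)} = - 16 U$ ($N{\left(U \right)} = 2 U \left(-8\right) = - 16 U$)
$\left(b{\left(-67,p{\left(-7,-1 \right)} \right)} + N{\left(-9 \right)}\right) \left(-3964 - 3170\right) = \left(\left(-41 - -1943\right) - -144\right) \left(-3964 - 3170\right) = \left(\left(-41 + 1943\right) + 144\right) \left(-7134\right) = \left(1902 + 144\right) \left(-7134\right) = 2046 \left(-7134\right) = -14596164$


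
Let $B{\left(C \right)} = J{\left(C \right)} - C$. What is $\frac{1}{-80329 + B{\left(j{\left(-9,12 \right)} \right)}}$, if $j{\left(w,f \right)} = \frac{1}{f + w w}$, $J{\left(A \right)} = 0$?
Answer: $- \frac{93}{7470598} \approx -1.2449 \cdot 10^{-5}$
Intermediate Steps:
$j{\left(w,f \right)} = \frac{1}{f + w^{2}}$
$B{\left(C \right)} = - C$ ($B{\left(C \right)} = 0 - C = - C$)
$\frac{1}{-80329 + B{\left(j{\left(-9,12 \right)} \right)}} = \frac{1}{-80329 - \frac{1}{12 + \left(-9\right)^{2}}} = \frac{1}{-80329 - \frac{1}{12 + 81}} = \frac{1}{-80329 - \frac{1}{93}} = \frac{1}{- \frac{7470598}{93}} = - \frac{93}{7470598}$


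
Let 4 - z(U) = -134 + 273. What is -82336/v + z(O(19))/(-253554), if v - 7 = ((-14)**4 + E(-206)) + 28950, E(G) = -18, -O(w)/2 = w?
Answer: -6955843073/5692709890 ≈ -1.2219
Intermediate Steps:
O(w) = -2*w
z(U) = -135 (z(U) = 4 - (-134 + 273) = 4 - 1*139 = 4 - 139 = -135)
v = 67355 (v = 7 + (((-14)**4 - 18) + 28950) = 7 + ((38416 - 18) + 28950) = 7 + (38398 + 28950) = 7 + 67348 = 67355)
-82336/v + z(O(19))/(-253554) = -82336/67355 - 135/(-253554) = -82336*1/67355 - 135*(-1/253554) = -82336/67355 + 45/84518 = -6955843073/5692709890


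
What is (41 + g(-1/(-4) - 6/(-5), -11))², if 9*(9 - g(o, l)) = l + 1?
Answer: 211600/81 ≈ 2612.3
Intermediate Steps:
g(o, l) = 80/9 - l/9 (g(o, l) = 9 - (l + 1)/9 = 9 - (1 + l)/9 = 9 + (-⅑ - l/9) = 80/9 - l/9)
(41 + g(-1/(-4) - 6/(-5), -11))² = (41 + (80/9 - ⅑*(-11)))² = (41 + (80/9 + 11/9))² = (41 + 91/9)² = (460/9)² = 211600/81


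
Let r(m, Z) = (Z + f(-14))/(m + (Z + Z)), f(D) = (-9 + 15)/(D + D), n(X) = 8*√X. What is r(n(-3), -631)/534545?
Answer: 5576147/5960097637340 + 8837*I*√3/1490024409335 ≈ 9.3558e-7 + 1.0272e-8*I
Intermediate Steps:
f(D) = 3/D (f(D) = 6/((2*D)) = 6*(1/(2*D)) = 3/D)
r(m, Z) = (-3/14 + Z)/(m + 2*Z) (r(m, Z) = (Z + 3/(-14))/(m + (Z + Z)) = (Z + 3*(-1/14))/(m + 2*Z) = (Z - 3/14)/(m + 2*Z) = (-3/14 + Z)/(m + 2*Z))
r(n(-3), -631)/534545 = ((-3/14 - 631)/(8*√(-3) + 2*(-631)))/534545 = (-8837/14/(8*(I*√3) - 1262))*(1/534545) = (-8837/14/(8*I*√3 - 1262))*(1/534545) = (-8837/14/(-1262 + 8*I*√3))*(1/534545) = -8837/(14*(-1262 + 8*I*√3))*(1/534545) = -8837/(7483630*(-1262 + 8*I*√3))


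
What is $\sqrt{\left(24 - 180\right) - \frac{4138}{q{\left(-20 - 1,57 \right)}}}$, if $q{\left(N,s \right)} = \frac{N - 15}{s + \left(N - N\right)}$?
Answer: $\frac{5 \sqrt{9210}}{6} \approx 79.974$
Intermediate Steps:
$q{\left(N,s \right)} = \frac{-15 + N}{s}$ ($q{\left(N,s \right)} = \frac{-15 + N}{s + 0} = \frac{-15 + N}{s}$)
$\sqrt{\left(24 - 180\right) - \frac{4138}{q{\left(-20 - 1,57 \right)}}} = \sqrt{\left(24 - 180\right) - \frac{4138}{\frac{1}{57} \left(-15 - 21\right)}} = \sqrt{-156 - \frac{4138}{\frac{1}{57} \left(-15 - 21\right)}} = \sqrt{-156 - \frac{4138}{\frac{1}{57} \left(-36\right)}} = \sqrt{-156 - \frac{4138}{- \frac{12}{19}}} = \sqrt{-156 - - \frac{39311}{6}} = \sqrt{-156 + \frac{39311}{6}} = \sqrt{\frac{38375}{6}} = \frac{5 \sqrt{9210}}{6}$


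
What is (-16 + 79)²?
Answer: 3969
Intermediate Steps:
(-16 + 79)² = 63² = 3969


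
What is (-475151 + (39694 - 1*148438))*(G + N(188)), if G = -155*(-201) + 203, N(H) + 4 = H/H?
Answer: -18308027725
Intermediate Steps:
N(H) = -3 (N(H) = -4 + H/H = -4 + 1 = -3)
G = 31358 (G = 31155 + 203 = 31358)
(-475151 + (39694 - 1*148438))*(G + N(188)) = (-475151 + (39694 - 1*148438))*(31358 - 3) = (-475151 + (39694 - 148438))*31355 = (-475151 - 108744)*31355 = -583895*31355 = -18308027725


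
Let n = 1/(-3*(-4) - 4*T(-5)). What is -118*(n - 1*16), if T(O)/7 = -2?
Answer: 64133/34 ≈ 1886.3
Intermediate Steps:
T(O) = -14 (T(O) = 7*(-2) = -14)
n = 1/68 (n = 1/(-3*(-4) - 4*(-14)) = 1/(-1*(-12) + 56) = 1/(12 + 56) = 1/68 ≈ 0.014706)
-118*(n - 1*16) = -118*(1/68 - 1*16) = -118*(1/68 - 16) = -118*(-1087/68) = 64133/34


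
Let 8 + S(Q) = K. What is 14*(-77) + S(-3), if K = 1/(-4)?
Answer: -4345/4 ≈ -1086.3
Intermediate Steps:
K = -¼ ≈ -0.25000
S(Q) = -33/4 (S(Q) = -8 - ¼ = -33/4)
14*(-77) + S(-3) = 14*(-77) - 33/4 = -1078 - 33/4 = -4345/4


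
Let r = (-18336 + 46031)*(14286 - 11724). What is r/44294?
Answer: 35477295/22147 ≈ 1601.9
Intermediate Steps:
r = 70954590 (r = 27695*2562 = 70954590)
r/44294 = 70954590/44294 = 70954590*(1/44294) = 35477295/22147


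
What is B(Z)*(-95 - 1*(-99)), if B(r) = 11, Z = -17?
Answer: 44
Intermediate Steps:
B(Z)*(-95 - 1*(-99)) = 11*(-95 - 1*(-99)) = 11*(-95 + 99) = 11*4 = 44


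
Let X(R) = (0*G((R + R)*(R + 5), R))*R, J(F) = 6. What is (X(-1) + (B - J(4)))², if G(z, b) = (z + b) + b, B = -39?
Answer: 2025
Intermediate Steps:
G(z, b) = z + 2*b (G(z, b) = (b + z) + b = z + 2*b)
X(R) = 0 (X(R) = (0*((R + R)*(R + 5) + 2*R))*R = (0*((2*R)*(5 + R) + 2*R))*R = (0*(2*R*(5 + R) + 2*R))*R = (0*(2*R + 2*R*(5 + R)))*R = 0*R = 0)
(X(-1) + (B - J(4)))² = (0 + (-39 - 1*6))² = (0 + (-39 - 6))² = (0 - 45)² = (-45)² = 2025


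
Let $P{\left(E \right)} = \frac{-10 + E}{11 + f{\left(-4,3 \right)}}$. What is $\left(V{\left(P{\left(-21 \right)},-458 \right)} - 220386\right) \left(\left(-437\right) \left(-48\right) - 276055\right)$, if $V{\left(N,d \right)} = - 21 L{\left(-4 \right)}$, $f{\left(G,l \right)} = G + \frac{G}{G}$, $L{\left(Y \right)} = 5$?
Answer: $56242623789$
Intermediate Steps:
$f{\left(G,l \right)} = 1 + G$ ($f{\left(G,l \right)} = G + 1 = 1 + G$)
$P{\left(E \right)} = - \frac{5}{4} + \frac{E}{8}$ ($P{\left(E \right)} = \frac{-10 + E}{11 + \left(1 - 4\right)} = \frac{-10 + E}{11 - 3} = \frac{-10 + E}{8} = \left(-10 + E\right) \frac{1}{8} = - \frac{5}{4} + \frac{E}{8}$)
$V{\left(N,d \right)} = -105$ ($V{\left(N,d \right)} = \left(-21\right) 5 = -105$)
$\left(V{\left(P{\left(-21 \right)},-458 \right)} - 220386\right) \left(\left(-437\right) \left(-48\right) - 276055\right) = \left(-105 - 220386\right) \left(\left(-437\right) \left(-48\right) - 276055\right) = - 220491 \left(20976 - 276055\right) = \left(-220491\right) \left(-255079\right) = 56242623789$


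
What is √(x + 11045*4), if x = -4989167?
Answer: 3*I*√549443 ≈ 2223.7*I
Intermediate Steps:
√(x + 11045*4) = √(-4989167 + 11045*4) = √(-4989167 + 44180) = √(-4944987) = 3*I*√549443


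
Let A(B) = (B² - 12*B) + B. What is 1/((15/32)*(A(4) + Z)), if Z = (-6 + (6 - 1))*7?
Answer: -32/525 ≈ -0.060952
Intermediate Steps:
A(B) = B² - 11*B
Z = -7 (Z = (-6 + 5)*7 = -1*7 = -7)
1/((15/32)*(A(4) + Z)) = 1/((15/32)*(4*(-11 + 4) - 7)) = 1/((15*(1/32))*(4*(-7) - 7)) = 1/(15*(-28 - 7)/32) = 1/((15/32)*(-35)) = 1/(-525/32) = -32/525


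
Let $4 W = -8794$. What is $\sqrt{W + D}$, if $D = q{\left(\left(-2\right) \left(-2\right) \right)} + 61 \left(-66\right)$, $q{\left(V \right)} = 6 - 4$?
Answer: $\frac{i \sqrt{24890}}{2} \approx 78.883 i$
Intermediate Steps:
$q{\left(V \right)} = 2$
$W = - \frac{4397}{2}$ ($W = \frac{1}{4} \left(-8794\right) = - \frac{4397}{2} \approx -2198.5$)
$D = -4024$ ($D = 2 + 61 \left(-66\right) = 2 - 4026 = -4024$)
$\sqrt{W + D} = \sqrt{- \frac{4397}{2} - 4024} = \sqrt{- \frac{12445}{2}} = \frac{i \sqrt{24890}}{2}$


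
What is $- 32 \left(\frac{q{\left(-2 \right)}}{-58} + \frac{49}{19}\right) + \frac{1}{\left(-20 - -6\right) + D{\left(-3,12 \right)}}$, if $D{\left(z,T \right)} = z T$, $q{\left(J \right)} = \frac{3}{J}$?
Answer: $- \frac{2296951}{27550} \approx -83.374$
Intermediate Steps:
$D{\left(z,T \right)} = T z$
$- 32 \left(\frac{q{\left(-2 \right)}}{-58} + \frac{49}{19}\right) + \frac{1}{\left(-20 - -6\right) + D{\left(-3,12 \right)}} = - 32 \left(\frac{3 \frac{1}{-2}}{-58} + \frac{49}{19}\right) + \frac{1}{\left(-20 - -6\right) + 12 \left(-3\right)} = - 32 \left(3 \left(- \frac{1}{2}\right) \left(- \frac{1}{58}\right) + 49 \cdot \frac{1}{19}\right) + \frac{1}{\left(-20 + 6\right) - 36} = - 32 \left(\left(- \frac{3}{2}\right) \left(- \frac{1}{58}\right) + \frac{49}{19}\right) + \frac{1}{-14 - 36} = - 32 \left(\frac{3}{116} + \frac{49}{19}\right) + \frac{1}{-50} = \left(-32\right) \frac{5741}{2204} - \frac{1}{50} = - \frac{45928}{551} - \frac{1}{50} = - \frac{2296951}{27550}$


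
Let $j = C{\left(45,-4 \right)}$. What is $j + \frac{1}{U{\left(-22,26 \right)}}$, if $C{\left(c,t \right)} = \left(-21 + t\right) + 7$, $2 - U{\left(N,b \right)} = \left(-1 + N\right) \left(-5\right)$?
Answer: $- \frac{2035}{113} \approx -18.009$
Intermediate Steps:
$U{\left(N,b \right)} = -3 + 5 N$ ($U{\left(N,b \right)} = 2 - \left(-1 + N\right) \left(-5\right) = 2 - \left(5 - 5 N\right) = 2 + \left(-5 + 5 N\right) = -3 + 5 N$)
$C{\left(c,t \right)} = -14 + t$
$j = -18$ ($j = -14 - 4 = -18$)
$j + \frac{1}{U{\left(-22,26 \right)}} = -18 + \frac{1}{-3 + 5 \left(-22\right)} = -18 + \frac{1}{-3 - 110} = -18 + \frac{1}{-113} = -18 - \frac{1}{113} = - \frac{2035}{113}$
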